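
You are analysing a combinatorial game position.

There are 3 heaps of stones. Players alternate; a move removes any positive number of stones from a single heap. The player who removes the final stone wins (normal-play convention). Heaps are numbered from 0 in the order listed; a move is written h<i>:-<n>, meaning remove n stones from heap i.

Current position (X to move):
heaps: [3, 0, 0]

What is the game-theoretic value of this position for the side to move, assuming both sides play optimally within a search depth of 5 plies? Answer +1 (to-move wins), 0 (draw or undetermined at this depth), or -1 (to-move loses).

ply 1, X at (3,0,0) | h0:-1=-1→(2,0,0); h0:-2=-1→(1,0,0); h0:-3=+1→(0,0,0)*
ply 2: (0,0,0) is terminal -1 (O); from (3,0,0) depth 5

value((3,0,0), X) = +1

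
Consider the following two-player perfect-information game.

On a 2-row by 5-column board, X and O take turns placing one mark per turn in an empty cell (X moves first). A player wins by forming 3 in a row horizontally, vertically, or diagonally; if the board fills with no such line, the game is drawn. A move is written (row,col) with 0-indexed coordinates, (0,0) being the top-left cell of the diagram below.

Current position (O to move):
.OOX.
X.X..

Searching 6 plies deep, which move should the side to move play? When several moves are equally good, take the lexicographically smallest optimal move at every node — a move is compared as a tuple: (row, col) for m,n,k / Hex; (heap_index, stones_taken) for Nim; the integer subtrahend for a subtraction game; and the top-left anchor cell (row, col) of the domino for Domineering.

p1 O@[.OOX./X.X..]: (0,0)[OOOX./X.X..]+1* (0,4)[.OOXO/X.X..]-1 (1,1)[.OOX./XOX..]+0 (1,3)[.OOX./X.XO.]-1 (1,4)[.OOX./X.X.O]-1
p2 X@[OOOX./X.X..] terminal -1; root [.OOX./X.X..] d6

O's best at [.OOX./X.X..]: (0,0)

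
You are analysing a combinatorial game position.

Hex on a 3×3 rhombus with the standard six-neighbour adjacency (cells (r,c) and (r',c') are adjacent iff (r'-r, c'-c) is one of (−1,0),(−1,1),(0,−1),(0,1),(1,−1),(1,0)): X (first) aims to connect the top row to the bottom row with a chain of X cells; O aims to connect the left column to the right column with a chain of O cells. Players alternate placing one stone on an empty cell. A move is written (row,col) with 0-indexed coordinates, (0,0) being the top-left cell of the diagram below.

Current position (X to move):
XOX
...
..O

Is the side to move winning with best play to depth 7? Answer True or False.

X winning at [XOX/.../..O]: True

ply 1, X at XOX/.../..O | (1,0)=+1→XOX/X../..O*; (1,1)=+1→XOX/.X./..O; (1,2)=+1→XOX/..X/..O; (2,0)=+1→XOX/.../X.O; (2,1)=+1→XOX/.../.XO
ply 2, O at XOX/X../..O | (1,1)=-1→XOX/XO./..O*; (1,2)=-1→XOX/X.O/..O; (2,0)=-1→XOX/X../O.O; (2,1)=-1→XOX/X../.OO
ply 3, X at XOX/XO./..O | (1,2)=+1→XOX/XOX/..O*; (2,0)=+1→XOX/XO./X.O; (2,1)=+1→XOX/XO./.XO
ply 4, O at XOX/XOX/..O | (2,0)=-1→XOX/XOX/O.O*; (2,1)=-1→XOX/XOX/.OO
ply 5, X at XOX/XOX/O.O | (2,1)=+1→XOX/XOX/OXO*
ply 6: XOX/XOX/OXO is terminal -1 (O); from XOX/.../..O depth 7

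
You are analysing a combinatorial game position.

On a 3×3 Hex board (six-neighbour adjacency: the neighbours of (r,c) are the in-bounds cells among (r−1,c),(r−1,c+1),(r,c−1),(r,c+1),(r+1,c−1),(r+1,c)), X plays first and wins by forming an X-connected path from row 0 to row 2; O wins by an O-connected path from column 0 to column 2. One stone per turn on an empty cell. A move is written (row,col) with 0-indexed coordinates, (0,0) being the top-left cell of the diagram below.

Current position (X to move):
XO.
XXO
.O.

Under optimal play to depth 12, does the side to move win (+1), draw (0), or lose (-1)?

ply 1, X at XO./XXO/.O. | (0,2)=-1→XOX/XXO/.O.; (2,0)=+1→XO./XXO/XO.*; (2,2)=-1→XO./XXO/.OX
ply 2: XO./XXO/XO. is terminal -1 (O); from XO./XXO/.O. depth 12

value(XO./XXO/.O., X) = +1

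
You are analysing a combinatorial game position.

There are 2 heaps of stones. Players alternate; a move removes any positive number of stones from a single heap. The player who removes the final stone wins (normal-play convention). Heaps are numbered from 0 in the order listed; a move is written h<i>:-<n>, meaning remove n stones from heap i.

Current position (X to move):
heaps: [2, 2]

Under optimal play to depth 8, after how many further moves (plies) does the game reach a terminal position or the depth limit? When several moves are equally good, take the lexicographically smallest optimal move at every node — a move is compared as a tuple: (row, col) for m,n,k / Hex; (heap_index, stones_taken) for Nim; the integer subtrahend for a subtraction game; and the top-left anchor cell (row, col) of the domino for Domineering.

PV length from [(2,2)]: 4 plies

p1 X@[(2,2)]: h0:-1[(1,2)]-1* h0:-2[(0,2)]-1 h1:-1[(2,1)]-1 h1:-2[(2,0)]-1
p2 O@[(1,2)]: h0:-1[(0,2)]-1 h1:-1[(1,1)]+1* h1:-2[(1,0)]-1
p3 X@[(1,1)]: h0:-1[(0,1)]-1* h1:-1[(1,0)]-1
p4 O@[(0,1)]: h1:-1[(0,0)]+1*
p5 X@[(0,0)] terminal -1; root [(2,2)] d8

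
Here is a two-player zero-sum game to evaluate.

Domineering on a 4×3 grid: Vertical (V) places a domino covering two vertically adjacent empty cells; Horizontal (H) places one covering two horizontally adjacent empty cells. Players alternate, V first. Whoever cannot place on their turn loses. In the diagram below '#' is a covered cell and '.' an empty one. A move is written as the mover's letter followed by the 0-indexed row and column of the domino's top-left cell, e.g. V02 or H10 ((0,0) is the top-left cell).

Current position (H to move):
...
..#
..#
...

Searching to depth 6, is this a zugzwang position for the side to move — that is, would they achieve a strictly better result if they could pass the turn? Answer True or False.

zugzwang(.../..#/..#/..., H) = False

[.../..#/..#/...] H move#1: H00:-1/##./..#/..#/...*, H01:-1/.##/..#/..#/..., H10:-1/.../###/..#/..., H20:-1/.../..#/###/..., H30:-1/.../..#/..#/##., H31:-1/.../..#/..#/.##
[##./..#/..#/...] V move#2: V10:+1/##./#.#/#.#/...*, V11:+1/##./.##/.##/..., V20:+1/##./..#/#.#/#.., V21:+1/##./..#/.##/.#.
[##./#.#/#.#/...] H move#3: H30:-1/##./#.#/#.#/##.*, H31:-1/##./#.#/#.#/.##
[##./#.#/#.#/##.] V move#4: V11:+1/##./###/###/##.*
[##./###/###/##.] end (terminal -1, H#5); searched .../..#/..#/... to 6
pass branch (V moves first from the same position):
  | [.../..#/..#/...] V move#1: V00:-1/#../#.#/..#/..., V01:-1/.#./.##/..#/..., V10:+1/.../#.#/#.#/...*, V11:-1/.../.##/.##/..., V20:-1/.../..#/#.#/#.., V21:-1/.../..#/.##/.#.
  | [.../#.#/#.#/...] H move#2: H00:-1/##./#.#/#.#/...*, H01:-1/.##/#.#/#.#/..., H30:-1/.../#.#/#.#/##., H31:-1/.../#.#/#.#/.##
  | [##./#.#/#.#/...] V move#3: V11:-1/##./###/###/..., V21:+1/##./#.#/###/.#.*
  | [##./#.#/###/.#.] end (terminal -1, H#4); searched .../..#/..#/... to 6
H moving scores -1; H passing scores -1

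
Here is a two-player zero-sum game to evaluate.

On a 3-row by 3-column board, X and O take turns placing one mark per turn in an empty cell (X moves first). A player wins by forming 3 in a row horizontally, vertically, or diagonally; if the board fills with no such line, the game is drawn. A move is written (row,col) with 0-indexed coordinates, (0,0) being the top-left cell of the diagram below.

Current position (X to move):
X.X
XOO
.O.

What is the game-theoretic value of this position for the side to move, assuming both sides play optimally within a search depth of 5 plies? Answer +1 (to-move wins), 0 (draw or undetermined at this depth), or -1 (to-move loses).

ply 1, X at X.X/XOO/.O. | (0,1)=+1→XXX/XOO/.O.*; (2,0)=+1→X.X/XOO/XO.; (2,2)=-1→X.X/XOO/.OX
ply 2: XXX/XOO/.O. is terminal -1 (O); from X.X/XOO/.O. depth 5

value(X.X/XOO/.O., X) = +1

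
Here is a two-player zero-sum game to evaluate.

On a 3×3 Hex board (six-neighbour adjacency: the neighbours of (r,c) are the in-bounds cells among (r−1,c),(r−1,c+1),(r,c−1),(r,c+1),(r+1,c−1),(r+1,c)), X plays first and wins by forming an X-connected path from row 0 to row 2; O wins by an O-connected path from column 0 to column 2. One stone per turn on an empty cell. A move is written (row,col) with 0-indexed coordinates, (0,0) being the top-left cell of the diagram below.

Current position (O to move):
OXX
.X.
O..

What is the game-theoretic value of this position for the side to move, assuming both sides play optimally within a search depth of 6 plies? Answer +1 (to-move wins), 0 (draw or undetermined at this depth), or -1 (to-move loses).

value(OXX/.X./O.., O) = +1

ply 1, O at OXX/.X./O.. | (1,0)=-1→OXX/OX./O..; (1,2)=-1→OXX/.XO/O..; (2,1)=+1→OXX/.X./OO.*; (2,2)=-1→OXX/.X./O.O
ply 2, X at OXX/.X./OO. | (1,0)=-1→OXX/XX./OO.*; (1,2)=-1→OXX/.XX/OO.; (2,2)=-1→OXX/.X./OOX
ply 3, O at OXX/XX./OO. | (1,2)=+1→OXX/XXO/OO.*; (2,2)=+1→OXX/XX./OOO
ply 4: OXX/XXO/OO. is terminal -1 (X); from OXX/.X./O.. depth 6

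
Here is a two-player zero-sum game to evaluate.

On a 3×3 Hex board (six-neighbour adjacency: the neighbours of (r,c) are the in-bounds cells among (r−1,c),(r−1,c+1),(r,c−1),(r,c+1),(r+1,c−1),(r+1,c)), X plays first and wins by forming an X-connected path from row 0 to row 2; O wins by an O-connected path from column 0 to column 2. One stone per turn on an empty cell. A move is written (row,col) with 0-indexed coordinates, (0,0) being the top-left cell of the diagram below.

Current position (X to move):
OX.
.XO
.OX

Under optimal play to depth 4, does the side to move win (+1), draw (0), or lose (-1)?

p1 X@[OX./.XO/.OX]: (0,2)[OXX/.XO/.OX]-1 (1,0)[OX./XXO/.OX]-1 (2,0)[OX./.XO/XOX]+1*
p2 O@[OX./.XO/XOX] terminal -1; root [OX./.XO/.OX] d4

value(OX./.XO/.OX, X) = +1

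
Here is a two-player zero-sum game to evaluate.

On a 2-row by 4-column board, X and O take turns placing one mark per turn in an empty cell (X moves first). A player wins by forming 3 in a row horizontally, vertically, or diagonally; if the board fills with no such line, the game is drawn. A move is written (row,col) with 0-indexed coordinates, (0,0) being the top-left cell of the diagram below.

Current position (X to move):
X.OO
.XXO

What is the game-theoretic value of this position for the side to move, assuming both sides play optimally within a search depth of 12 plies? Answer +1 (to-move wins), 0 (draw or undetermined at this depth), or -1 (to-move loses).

value(X.OO/.XXO, X) = +1

p1 X@[X.OO/.XXO]: (0,1)[XXOO/.XXO]+0 (1,0)[X.OO/XXXO]+1*
p2 O@[X.OO/XXXO] terminal -1; root [X.OO/.XXO] d12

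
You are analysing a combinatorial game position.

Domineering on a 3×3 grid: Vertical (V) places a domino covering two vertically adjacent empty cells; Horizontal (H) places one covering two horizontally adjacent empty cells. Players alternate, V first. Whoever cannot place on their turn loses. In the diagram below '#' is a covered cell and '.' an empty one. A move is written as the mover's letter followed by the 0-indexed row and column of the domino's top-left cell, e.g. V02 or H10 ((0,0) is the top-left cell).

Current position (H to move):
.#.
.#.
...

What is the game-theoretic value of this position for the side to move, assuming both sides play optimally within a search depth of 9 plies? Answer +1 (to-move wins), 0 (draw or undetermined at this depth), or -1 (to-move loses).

value(.#./.#./..., H) = -1

[.#./.#./...] H move#1: H20:-1/.#./.#./##.*, H21:-1/.#./.#./.##
[.#./.#./##.] V move#2: V00:+1/##./##./##.*, V02:+1/.##/.##/##., V12:+1/.#./.##/###
[##./##./##.] end (terminal -1, H#3); searched .#./.#./... to 9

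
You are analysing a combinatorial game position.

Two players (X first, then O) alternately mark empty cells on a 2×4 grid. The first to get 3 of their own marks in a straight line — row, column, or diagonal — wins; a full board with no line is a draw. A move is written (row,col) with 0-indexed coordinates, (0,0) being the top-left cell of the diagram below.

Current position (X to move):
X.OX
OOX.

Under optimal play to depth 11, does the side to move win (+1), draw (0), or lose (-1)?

value(X.OX/OOX., X) = 0

[X.OX/OOX.] X move#1: (0,1):+0/XXOX/OOX.*, (1,3):+0/X.OX/OOXX
[XXOX/OOX.] O move#2: (1,3):+0/XXOX/OOXO*
[XXOX/OOXO] end (terminal +0, X#3); searched X.OX/OOX. to 11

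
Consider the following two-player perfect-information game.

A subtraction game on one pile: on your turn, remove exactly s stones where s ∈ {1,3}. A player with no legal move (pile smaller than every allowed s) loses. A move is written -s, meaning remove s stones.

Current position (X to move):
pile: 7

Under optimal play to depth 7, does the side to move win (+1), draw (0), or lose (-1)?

value(7, X) = +1

ply 1, X at 7 | -1=+1→6*; -3=+1→4
ply 2, O at 6 | -1=-1→5*; -3=-1→3
ply 3, X at 5 | -1=+1→4*; -3=+1→2
ply 4, O at 4 | -1=-1→3*; -3=-1→1
ply 5, X at 3 | -1=+1→2*; -3=+1→0
ply 6, O at 2 | -1=-1→1*
ply 7, X at 1 | -1=+1→0*
ply 8: 0 is terminal -1 (O); from 7 depth 7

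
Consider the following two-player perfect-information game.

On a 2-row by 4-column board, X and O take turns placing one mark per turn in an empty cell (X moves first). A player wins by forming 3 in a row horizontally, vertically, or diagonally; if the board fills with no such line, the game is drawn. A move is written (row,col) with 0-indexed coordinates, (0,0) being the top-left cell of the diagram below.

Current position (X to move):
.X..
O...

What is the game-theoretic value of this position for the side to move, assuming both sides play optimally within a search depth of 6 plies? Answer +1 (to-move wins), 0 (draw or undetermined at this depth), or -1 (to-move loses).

p1 X@[.X../O...]: (0,0)[XX../O...]+0 (0,2)[.XX./O...]+1* (0,3)[.X.X/O...]+0 (1,1)[.X../OX..]+0 (1,2)[.X../O.X.]+0 (1,3)[.X../O..X]+0
p2 O@[.XX./O...]: (0,0)[OXX./O...]-1* (0,3)[.XXO/O...]-1 (1,1)[.XX./OO..]-1 (1,2)[.XX./O.O.]-1 (1,3)[.XX./O..O]-1
p3 X@[OXX./O...]: (0,3)[OXXX/O...]+1* (1,1)[OXX./OX..]+0 (1,2)[OXX./O.X.]+0 (1,3)[OXX./O..X]+0
p4 O@[OXXX/O...] terminal -1; root [.X../O...] d6

value(.X../O..., X) = +1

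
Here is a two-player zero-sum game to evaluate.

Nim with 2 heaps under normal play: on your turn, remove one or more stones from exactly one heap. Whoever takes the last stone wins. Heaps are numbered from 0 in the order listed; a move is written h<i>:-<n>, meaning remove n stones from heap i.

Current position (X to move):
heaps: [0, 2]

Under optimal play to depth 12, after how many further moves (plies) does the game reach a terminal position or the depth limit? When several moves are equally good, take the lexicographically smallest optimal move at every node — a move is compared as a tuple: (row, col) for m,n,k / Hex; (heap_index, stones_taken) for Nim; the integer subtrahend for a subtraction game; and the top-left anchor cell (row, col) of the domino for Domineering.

PV length from [(0,2)]: 1 ply

ply 1, X at (0,2) | h1:-1=-1→(0,1); h1:-2=+1→(0,0)*
ply 2: (0,0) is terminal -1 (O); from (0,2) depth 12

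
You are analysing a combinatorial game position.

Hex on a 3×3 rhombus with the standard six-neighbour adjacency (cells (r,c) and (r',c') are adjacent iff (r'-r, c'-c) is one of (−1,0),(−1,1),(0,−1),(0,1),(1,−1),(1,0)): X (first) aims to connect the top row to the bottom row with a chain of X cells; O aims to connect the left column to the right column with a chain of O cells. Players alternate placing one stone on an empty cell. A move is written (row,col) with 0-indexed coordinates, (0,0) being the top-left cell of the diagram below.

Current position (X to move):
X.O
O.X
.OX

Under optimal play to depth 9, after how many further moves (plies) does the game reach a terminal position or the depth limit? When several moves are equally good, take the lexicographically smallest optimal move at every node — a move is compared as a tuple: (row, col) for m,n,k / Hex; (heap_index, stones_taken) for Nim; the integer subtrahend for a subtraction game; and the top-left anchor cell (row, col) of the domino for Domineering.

ply 1, X at X.O/O.X/.OX | (0,1)=-1→XXO/O.X/.OX*; (1,1)=-1→X.O/OXX/.OX; (2,0)=-1→X.O/O.X/XOX
ply 2, O at XXO/O.X/.OX | (1,1)=+1→XXO/OOX/.OX*; (2,0)=-1→XXO/O.X/OOX
ply 3: XXO/OOX/.OX is terminal -1 (X); from X.O/O.X/.OX depth 9

PV length from [X.O/O.X/.OX]: 2 plies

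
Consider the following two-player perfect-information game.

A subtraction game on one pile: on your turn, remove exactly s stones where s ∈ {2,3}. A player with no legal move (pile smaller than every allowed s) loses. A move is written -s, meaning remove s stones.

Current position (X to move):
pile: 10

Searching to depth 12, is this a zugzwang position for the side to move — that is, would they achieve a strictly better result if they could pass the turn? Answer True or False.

[10] X move#1: -2:-1/8*, -3:-1/7
[8] O move#2: -2:+1/6*, -3:+1/5
[6] X move#3: -2:-1/4*, -3:-1/3
[4] O move#4: -2:-1/2, -3:+1/1*
[1] end (terminal -1, X#5); searched 10 to 12
pass branch (O moves first from the same position):
  | [10] O move#1: -2:-1/8*, -3:-1/7
  | [8] X move#2: -2:+1/6*, -3:+1/5
  | [6] O move#3: -2:-1/4*, -3:-1/3
  | [4] X move#4: -2:-1/2, -3:+1/1*
  | [1] end (terminal -1, O#5); searched 10 to 12
X moving scores -1; X passing scores +1

zugzwang(10, X) = True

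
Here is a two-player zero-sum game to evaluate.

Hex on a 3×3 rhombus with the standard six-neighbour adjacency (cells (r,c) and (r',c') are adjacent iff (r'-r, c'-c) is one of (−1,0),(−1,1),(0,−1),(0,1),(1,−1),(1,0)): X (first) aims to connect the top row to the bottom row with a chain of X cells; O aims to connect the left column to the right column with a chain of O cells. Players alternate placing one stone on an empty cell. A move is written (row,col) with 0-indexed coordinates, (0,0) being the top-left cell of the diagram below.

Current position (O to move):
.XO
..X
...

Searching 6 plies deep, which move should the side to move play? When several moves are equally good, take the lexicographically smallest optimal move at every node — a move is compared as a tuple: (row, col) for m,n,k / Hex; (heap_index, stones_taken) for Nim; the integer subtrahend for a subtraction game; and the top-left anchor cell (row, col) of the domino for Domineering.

ply 1, O at .XO/..X/... | (0,0)=-1→OXO/..X/...; (1,0)=-1→.XO/O.X/...; (1,1)=+1→.XO/.OX/...*; (2,0)=-1→.XO/..X/O..; (2,1)=-1→.XO/..X/.O.; (2,2)=-1→.XO/..X/..O
ply 2, X at .XO/.OX/... | (0,0)=-1→XXO/.OX/...*; (1,0)=-1→.XO/XOX/...; (2,0)=-1→.XO/.OX/X..; (2,1)=-1→.XO/.OX/.X.; (2,2)=-1→.XO/.OX/..X
ply 3, O at XXO/.OX/... | (1,0)=+1→XXO/OOX/...*; (2,0)=+1→XXO/.OX/O..; (2,1)=+1→XXO/.OX/.O.; (2,2)=+1→XXO/.OX/..O
ply 4: XXO/OOX/... is terminal -1 (X); from .XO/..X/... depth 6

O's best at [.XO/..X/...]: (1,1)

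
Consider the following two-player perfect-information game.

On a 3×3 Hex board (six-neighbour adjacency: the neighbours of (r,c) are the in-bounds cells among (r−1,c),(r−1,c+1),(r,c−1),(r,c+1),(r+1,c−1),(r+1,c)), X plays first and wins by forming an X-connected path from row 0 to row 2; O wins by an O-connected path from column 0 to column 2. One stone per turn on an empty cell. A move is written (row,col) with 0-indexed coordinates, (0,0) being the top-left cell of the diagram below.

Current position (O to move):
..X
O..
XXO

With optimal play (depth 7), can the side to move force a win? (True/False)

p1 O@[..X/O../XXO]: (0,0)[O.X/O../XXO]-1* (0,1)[.OX/O../XXO]-1 (1,1)[..X/OO./XXO]-1 (1,2)[..X/O.O/XXO]-1
p2 X@[O.X/O../XXO]: (0,1)[OXX/O../XXO]+1* (1,1)[O.X/OX./XXO]+1 (1,2)[O.X/O.X/XXO]+1
p3 O@[OXX/O../XXO]: (1,1)[OXX/OO./XXO]-1* (1,2)[OXX/O.O/XXO]-1
p4 X@[OXX/OO./XXO]: (1,2)[OXX/OOX/XXO]+1*
p5 O@[OXX/OOX/XXO] terminal -1; root [..X/O../XXO] d7

O winning at [..X/O../XXO]: False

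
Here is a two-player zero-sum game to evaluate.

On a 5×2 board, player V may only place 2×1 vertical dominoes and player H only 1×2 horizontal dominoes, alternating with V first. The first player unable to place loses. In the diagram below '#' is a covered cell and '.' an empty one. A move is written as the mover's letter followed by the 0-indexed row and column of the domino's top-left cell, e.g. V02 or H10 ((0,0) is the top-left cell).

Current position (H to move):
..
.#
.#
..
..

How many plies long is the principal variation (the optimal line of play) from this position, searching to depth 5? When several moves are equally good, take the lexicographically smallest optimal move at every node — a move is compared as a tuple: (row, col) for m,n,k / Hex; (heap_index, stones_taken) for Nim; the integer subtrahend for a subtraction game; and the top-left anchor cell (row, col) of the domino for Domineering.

PV length from [../.#/.#/../..]: 3 plies

p1 H@[../.#/.#/../..]: H00[##/.#/.#/../..]-1 H30[../.#/.#/##/..]+1* H40[../.#/.#/../##]+1
p2 V@[../.#/.#/##/..]: V00[#./##/.#/##/..]-1* V10[../##/##/##/..]-1
p3 H@[#./##/.#/##/..]: H40[#./##/.#/##/##]+1*
p4 V@[#./##/.#/##/##] terminal -1; root [../.#/.#/../..] d5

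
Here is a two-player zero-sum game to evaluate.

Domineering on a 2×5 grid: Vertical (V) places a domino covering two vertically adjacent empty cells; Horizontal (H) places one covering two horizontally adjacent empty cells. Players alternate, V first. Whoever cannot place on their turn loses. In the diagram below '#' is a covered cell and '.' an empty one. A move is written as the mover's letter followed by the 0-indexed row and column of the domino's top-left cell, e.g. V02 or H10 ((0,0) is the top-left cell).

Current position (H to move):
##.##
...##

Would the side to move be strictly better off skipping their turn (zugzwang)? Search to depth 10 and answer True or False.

p1 H@[##.##/...##]: H10[##.##/##.##]-1 H11[##.##/.####]+1*
p2 V@[##.##/.####] terminal -1; root [##.##/...##] d10
suppose H passes — search the same position with V to move:
pass> p1 V@[##.##/...##]: V02[#####/..###]-1*
pass> p2 H@[#####/..###]: H10[#####/#####]+1*
pass> p3 V@[#####/#####] terminal -1; root [##.##/...##] d10
for H: play +1, pass +1

zugzwang(##.##/...##, H) = False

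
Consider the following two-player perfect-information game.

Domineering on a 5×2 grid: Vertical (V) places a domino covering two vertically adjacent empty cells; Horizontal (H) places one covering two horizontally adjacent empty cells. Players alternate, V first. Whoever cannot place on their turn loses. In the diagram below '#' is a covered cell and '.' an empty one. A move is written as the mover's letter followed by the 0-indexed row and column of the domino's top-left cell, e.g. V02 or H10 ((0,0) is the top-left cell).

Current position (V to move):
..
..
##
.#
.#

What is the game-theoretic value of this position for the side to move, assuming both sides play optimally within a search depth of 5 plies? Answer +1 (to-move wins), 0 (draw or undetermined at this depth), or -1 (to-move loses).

[../../##/.#/.#] V move#1: V00:+1/#./#./##/.#/.#*, V01:+1/.#/.#/##/.#/.#, V30:-1/../../##/##/##
[#./#./##/.#/.#] end (terminal -1, H#2); searched ../../##/.#/.# to 5

value(../../##/.#/.#, V) = +1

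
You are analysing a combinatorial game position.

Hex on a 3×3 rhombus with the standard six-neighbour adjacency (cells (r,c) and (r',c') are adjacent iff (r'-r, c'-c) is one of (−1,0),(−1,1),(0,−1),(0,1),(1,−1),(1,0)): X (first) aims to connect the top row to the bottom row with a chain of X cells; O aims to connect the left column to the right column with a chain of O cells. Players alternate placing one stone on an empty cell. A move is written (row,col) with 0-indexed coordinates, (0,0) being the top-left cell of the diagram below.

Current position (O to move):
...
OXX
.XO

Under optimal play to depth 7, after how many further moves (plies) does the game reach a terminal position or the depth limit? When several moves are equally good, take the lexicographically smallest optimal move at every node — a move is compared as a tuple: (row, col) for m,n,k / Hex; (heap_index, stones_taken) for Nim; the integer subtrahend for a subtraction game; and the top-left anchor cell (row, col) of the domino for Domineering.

ply 1, O at .../OXX/.XO | (0,0)=-1→O../OXX/.XO*; (0,1)=-1→.O./OXX/.XO; (0,2)=-1→..O/OXX/.XO; (2,0)=-1→.../OXX/OXO
ply 2, X at O../OXX/.XO | (0,1)=+1→OX./OXX/.XO*; (0,2)=+1→O.X/OXX/.XO; (2,0)=+1→O../OXX/XXO
ply 3: OX./OXX/.XO is terminal -1 (O); from .../OXX/.XO depth 7

PV length from [.../OXX/.XO]: 2 plies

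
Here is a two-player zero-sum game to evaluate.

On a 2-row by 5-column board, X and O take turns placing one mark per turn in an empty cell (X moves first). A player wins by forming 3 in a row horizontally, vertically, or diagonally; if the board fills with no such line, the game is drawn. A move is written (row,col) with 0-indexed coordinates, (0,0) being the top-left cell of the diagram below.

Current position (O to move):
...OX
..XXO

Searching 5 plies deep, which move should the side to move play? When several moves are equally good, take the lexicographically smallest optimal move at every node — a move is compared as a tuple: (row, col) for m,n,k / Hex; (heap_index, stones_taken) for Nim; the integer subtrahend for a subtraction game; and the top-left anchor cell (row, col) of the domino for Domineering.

[...OX/..XXO] O move#1: (0,0):-1/O..OX/..XXO, (0,1):-1/.O.OX/..XXO, (0,2):-1/..OOX/..XXO, (1,0):-1/...OX/O.XXO, (1,1):+0/...OX/.OXXO*
[...OX/.OXXO] X move#2: (0,0):+0/X..OX/.OXXO*, (0,1):+0/.X.OX/.OXXO, (0,2):+0/..XOX/.OXXO, (1,0):+0/...OX/XOXXO
[X..OX/.OXXO] O move#3: (0,1):+0/XO.OX/.OXXO*, (0,2):+0/X.OOX/.OXXO, (1,0):+0/X..OX/OOXXO
[XO.OX/.OXXO] X move#4: (0,2):+0/XOXOX/.OXXO*, (1,0):-1/XO.OX/XOXXO
[XOXOX/.OXXO] O move#5: (1,0):+0/XOXOX/OOXXO*
[XOXOX/OOXXO] end (terminal +0, X#6); searched ...OX/..XXO to 5

O's best at [...OX/..XXO]: (1,1)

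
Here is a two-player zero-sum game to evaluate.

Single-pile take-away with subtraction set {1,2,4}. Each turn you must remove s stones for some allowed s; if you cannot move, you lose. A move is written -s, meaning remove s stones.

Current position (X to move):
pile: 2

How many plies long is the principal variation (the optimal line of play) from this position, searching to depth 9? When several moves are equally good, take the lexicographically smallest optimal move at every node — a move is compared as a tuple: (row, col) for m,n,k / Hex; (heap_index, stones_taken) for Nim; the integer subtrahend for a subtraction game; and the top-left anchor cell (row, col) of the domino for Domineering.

PV length from [2]: 1 ply

p1 X@[2]: -1[1]-1 -2[0]+1*
p2 O@[0] terminal -1; root [2] d9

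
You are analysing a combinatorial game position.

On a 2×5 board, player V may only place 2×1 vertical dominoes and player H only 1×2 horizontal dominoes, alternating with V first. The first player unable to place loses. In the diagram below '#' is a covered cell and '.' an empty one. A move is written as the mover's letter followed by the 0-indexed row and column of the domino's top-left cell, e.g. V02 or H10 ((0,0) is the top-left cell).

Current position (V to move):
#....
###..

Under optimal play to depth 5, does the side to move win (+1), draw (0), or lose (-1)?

p1 V@[#..../###..]: V03[#..#./####.]+1* V04[#...#/###.#]-1
p2 H@[#..#./####.]: H01[####./####.]-1*
p3 V@[####./####.]: V04[#####/#####]+1*
p4 H@[#####/#####] terminal -1; root [#..../###..] d5

value(#..../###.., V) = +1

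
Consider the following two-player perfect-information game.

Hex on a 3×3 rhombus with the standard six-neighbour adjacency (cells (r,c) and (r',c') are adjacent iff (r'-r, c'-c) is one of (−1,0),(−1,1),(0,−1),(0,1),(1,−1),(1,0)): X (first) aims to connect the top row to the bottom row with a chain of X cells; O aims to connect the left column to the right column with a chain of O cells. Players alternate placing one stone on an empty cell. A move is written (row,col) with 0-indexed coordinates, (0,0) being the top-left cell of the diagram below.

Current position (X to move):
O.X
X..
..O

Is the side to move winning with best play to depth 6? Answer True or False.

X winning at [O.X/X../..O]: True

ply 1, X at O.X/X../..O | (0,1)=+1→OXX/X../..O*; (1,1)=+1→O.X/XX./..O; (1,2)=+1→O.X/X.X/..O; (2,0)=+1→O.X/X../X.O; (2,1)=+1→O.X/X../.XO
ply 2, O at OXX/X../..O | (1,1)=-1→OXX/XO./..O*; (1,2)=-1→OXX/X.O/..O; (2,0)=-1→OXX/X../O.O; (2,1)=-1→OXX/X../.OO
ply 3, X at OXX/XO./..O | (1,2)=+1→OXX/XOX/..O*; (2,0)=+1→OXX/XO./X.O; (2,1)=+1→OXX/XO./.XO
ply 4, O at OXX/XOX/..O | (2,0)=-1→OXX/XOX/O.O*; (2,1)=-1→OXX/XOX/.OO
ply 5, X at OXX/XOX/O.O | (2,1)=+1→OXX/XOX/OXO*
ply 6: OXX/XOX/OXO is terminal -1 (O); from O.X/X../..O depth 6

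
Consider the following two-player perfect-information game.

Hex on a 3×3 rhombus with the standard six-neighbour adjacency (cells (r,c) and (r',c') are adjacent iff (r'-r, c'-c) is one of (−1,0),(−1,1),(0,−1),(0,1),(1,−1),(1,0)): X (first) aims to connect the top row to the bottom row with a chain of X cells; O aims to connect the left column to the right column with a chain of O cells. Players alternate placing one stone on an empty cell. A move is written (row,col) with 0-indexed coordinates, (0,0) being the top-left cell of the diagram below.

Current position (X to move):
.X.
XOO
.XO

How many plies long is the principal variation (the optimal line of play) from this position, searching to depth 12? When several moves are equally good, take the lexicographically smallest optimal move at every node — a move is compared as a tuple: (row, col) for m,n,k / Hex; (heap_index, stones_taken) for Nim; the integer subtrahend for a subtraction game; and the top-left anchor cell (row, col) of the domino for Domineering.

ply 1, X at .X./XOO/.XO | (0,0)=-1→XX./XOO/.XO; (0,2)=-1→.XX/XOO/.XO; (2,0)=+1→.X./XOO/XXO*
ply 2: .X./XOO/XXO is terminal -1 (O); from .X./XOO/.XO depth 12

PV length from [.X./XOO/.XO]: 1 ply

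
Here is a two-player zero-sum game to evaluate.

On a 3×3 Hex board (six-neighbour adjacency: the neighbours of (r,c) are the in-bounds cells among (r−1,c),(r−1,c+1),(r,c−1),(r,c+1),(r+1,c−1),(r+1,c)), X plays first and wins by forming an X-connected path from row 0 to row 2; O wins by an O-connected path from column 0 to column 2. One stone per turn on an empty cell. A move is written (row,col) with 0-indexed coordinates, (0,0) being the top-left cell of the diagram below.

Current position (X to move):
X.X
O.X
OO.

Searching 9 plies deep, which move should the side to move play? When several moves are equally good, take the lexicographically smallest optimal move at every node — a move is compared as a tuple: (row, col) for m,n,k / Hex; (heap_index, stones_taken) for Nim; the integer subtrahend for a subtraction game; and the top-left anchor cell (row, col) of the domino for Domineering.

[X.X/O.X/OO.] X move#1: (0,1):-1/XXX/O.X/OO., (1,1):-1/X.X/OXX/OO., (2,2):+1/X.X/O.X/OOX*
[X.X/O.X/OOX] end (terminal -1, O#2); searched X.X/O.X/OO. to 9

X's best at [X.X/O.X/OO.]: (2,2)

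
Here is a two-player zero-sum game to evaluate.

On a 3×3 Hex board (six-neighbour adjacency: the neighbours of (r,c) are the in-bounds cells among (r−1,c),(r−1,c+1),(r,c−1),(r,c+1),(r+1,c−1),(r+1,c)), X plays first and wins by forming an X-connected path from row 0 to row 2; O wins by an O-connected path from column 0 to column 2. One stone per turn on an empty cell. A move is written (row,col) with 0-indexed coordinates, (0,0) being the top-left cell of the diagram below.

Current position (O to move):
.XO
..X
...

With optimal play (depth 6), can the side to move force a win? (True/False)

p1 O@[.XO/..X/...]: (0,0)[OXO/..X/...]-1 (1,0)[.XO/O.X/...]-1 (1,1)[.XO/.OX/...]+1* (2,0)[.XO/..X/O..]-1 (2,1)[.XO/..X/.O.]-1 (2,2)[.XO/..X/..O]-1
p2 X@[.XO/.OX/...]: (0,0)[XXO/.OX/...]-1* (1,0)[.XO/XOX/...]-1 (2,0)[.XO/.OX/X..]-1 (2,1)[.XO/.OX/.X.]-1 (2,2)[.XO/.OX/..X]-1
p3 O@[XXO/.OX/...]: (1,0)[XXO/OOX/...]+1* (2,0)[XXO/.OX/O..]+1 (2,1)[XXO/.OX/.O.]+1 (2,2)[XXO/.OX/..O]+1
p4 X@[XXO/OOX/...] terminal -1; root [.XO/..X/...] d6

O winning at [.XO/..X/...]: True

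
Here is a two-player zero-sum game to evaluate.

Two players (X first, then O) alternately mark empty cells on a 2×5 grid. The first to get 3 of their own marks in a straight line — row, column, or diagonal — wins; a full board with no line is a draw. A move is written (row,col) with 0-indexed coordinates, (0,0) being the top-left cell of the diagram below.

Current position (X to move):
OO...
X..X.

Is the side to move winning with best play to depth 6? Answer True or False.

ply 1, X at OO.../X..X. | (0,2)=+0→OOX../X..X.*; (0,3)=-1→OO.X./X..X.; (0,4)=-1→OO..X/X..X.; (1,1)=-1→OO.../XX.X.; (1,2)=-1→OO.../X.XX.; (1,4)=-1→OO.../X..XX
ply 2, O at OOX../X..X. | (0,3)=-1→OOXO./X..X.; (0,4)=-1→OOX.O/X..X.; (1,1)=+0→OOX../XO.X.*; (1,2)=+0→OOX../X.OX.; (1,4)=+0→OOX../X..XO
ply 3, X at OOX../XO.X. | (0,3)=+0→OOXX./XO.X.*; (0,4)=+0→OOX.X/XO.X.; (1,2)=+0→OOX../XOXX.; (1,4)=+0→OOX../XO.XX
ply 4, O at OOXX./XO.X. | (0,4)=+0→OOXXO/XO.X.*; (1,2)=-1→OOXX./XOOX.; (1,4)=-1→OOXX./XO.XO
ply 5, X at OOXXO/XO.X. | (1,2)=+0→OOXXO/XOXX.*; (1,4)=+0→OOXXO/XO.XX
ply 6, O at OOXXO/XOXX. | (1,4)=+0→OOXXO/XOXXO*
ply 7: OOXXO/XOXXO is terminal +0 (X); from OO.../X..X. depth 6

X winning at [OO.../X..X.]: False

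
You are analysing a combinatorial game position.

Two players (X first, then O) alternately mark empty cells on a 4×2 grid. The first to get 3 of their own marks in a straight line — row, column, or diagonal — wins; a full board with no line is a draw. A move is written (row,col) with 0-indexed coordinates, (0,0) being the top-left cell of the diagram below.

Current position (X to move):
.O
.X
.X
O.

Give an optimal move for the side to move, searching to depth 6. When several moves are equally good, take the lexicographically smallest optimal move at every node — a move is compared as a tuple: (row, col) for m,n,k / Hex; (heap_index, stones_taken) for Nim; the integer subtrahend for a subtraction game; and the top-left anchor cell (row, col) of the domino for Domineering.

X's best at [.O/.X/.X/O.]: (3,1)

ply 1, X at .O/.X/.X/O. | (0,0)=+0→XO/.X/.X/O.; (1,0)=+0→.O/XX/.X/O.; (2,0)=+0→.O/.X/XX/O.; (3,1)=+1→.O/.X/.X/OX*
ply 2: .O/.X/.X/OX is terminal -1 (O); from .O/.X/.X/O. depth 6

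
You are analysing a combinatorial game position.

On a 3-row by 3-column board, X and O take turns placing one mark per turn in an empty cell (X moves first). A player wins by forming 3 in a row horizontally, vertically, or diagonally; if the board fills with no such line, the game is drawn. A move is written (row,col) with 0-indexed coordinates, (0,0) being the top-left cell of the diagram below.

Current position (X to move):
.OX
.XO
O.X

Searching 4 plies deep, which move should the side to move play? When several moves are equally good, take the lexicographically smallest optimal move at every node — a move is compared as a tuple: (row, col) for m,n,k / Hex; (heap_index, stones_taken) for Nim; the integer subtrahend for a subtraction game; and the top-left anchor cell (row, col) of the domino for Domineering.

X's best at [.OX/.XO/O.X]: (0,0)

p1 X@[.OX/.XO/O.X]: (0,0)[XOX/.XO/O.X]+1* (1,0)[.OX/XXO/O.X]+0 (2,1)[.OX/.XO/OXX]+0
p2 O@[XOX/.XO/O.X] terminal -1; root [.OX/.XO/O.X] d4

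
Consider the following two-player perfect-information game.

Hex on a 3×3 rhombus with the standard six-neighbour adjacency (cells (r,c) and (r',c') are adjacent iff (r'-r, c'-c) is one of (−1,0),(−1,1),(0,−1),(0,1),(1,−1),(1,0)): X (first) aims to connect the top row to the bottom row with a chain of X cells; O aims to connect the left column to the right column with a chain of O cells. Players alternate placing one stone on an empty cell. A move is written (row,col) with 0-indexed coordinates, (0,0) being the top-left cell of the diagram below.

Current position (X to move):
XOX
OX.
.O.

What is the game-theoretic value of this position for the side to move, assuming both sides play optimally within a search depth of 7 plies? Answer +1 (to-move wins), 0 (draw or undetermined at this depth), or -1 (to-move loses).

p1 X@[XOX/OX./.O.]: (1,2)[XOX/OXX/.O.]+1* (2,0)[XOX/OX./XO.]+1 (2,2)[XOX/OX./.OX]+1
p2 O@[XOX/OXX/.O.]: (2,0)[XOX/OXX/OO.]-1* (2,2)[XOX/OXX/.OO]-1
p3 X@[XOX/OXX/OO.]: (2,2)[XOX/OXX/OOX]+1*
p4 O@[XOX/OXX/OOX] terminal -1; root [XOX/OX./.O.] d7

value(XOX/OX./.O., X) = +1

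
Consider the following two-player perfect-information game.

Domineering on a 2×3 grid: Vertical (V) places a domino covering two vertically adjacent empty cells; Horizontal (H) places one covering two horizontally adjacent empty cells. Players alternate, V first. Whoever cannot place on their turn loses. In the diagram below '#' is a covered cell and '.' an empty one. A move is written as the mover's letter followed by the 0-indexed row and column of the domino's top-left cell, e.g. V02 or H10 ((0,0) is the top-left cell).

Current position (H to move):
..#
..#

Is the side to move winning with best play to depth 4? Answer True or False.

p1 H@[..#/..#]: H00[###/..#]+1* H10[..#/###]+1
p2 V@[###/..#] terminal -1; root [..#/..#] d4

H winning at [..#/..#]: True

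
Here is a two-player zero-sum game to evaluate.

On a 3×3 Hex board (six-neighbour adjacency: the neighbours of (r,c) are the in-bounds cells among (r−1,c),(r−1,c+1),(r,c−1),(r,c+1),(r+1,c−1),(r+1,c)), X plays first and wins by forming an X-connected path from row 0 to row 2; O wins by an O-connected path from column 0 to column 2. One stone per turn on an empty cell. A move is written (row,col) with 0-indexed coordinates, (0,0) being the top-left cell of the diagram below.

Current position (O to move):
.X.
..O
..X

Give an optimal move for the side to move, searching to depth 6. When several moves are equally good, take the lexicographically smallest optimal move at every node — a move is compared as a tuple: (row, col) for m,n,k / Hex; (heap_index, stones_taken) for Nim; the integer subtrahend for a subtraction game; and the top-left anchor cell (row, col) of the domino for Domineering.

ply 1, O at .X./..O/..X | (0,0)=-1→OX./..O/..X; (0,2)=-1→.XO/..O/..X; (1,0)=-1→.X./O.O/..X; (1,1)=+1→.X./.OO/..X*; (2,0)=+1→.X./..O/O.X; (2,1)=-1→.X./..O/.OX
ply 2, X at .X./.OO/..X | (0,0)=-1→XX./.OO/..X*; (0,2)=-1→.XX/.OO/..X; (1,0)=-1→.X./XOO/..X; (2,0)=-1→.X./.OO/X.X; (2,1)=-1→.X./.OO/.XX
ply 3, O at XX./.OO/..X | (0,2)=+1→XXO/.OO/..X*; (1,0)=+1→XX./OOO/..X; (2,0)=+1→XX./.OO/O.X; (2,1)=+1→XX./.OO/.OX
ply 4, X at XXO/.OO/..X | (1,0)=-1→XXO/XOO/..X*; (2,0)=-1→XXO/.OO/X.X; (2,1)=-1→XXO/.OO/.XX
ply 5, O at XXO/XOO/..X | (2,0)=+1→XXO/XOO/O.X*; (2,1)=-1→XXO/XOO/.OX
ply 6: XXO/XOO/O.X is terminal -1 (X); from .X./..O/..X depth 6

O's best at [.X./..O/..X]: (1,1)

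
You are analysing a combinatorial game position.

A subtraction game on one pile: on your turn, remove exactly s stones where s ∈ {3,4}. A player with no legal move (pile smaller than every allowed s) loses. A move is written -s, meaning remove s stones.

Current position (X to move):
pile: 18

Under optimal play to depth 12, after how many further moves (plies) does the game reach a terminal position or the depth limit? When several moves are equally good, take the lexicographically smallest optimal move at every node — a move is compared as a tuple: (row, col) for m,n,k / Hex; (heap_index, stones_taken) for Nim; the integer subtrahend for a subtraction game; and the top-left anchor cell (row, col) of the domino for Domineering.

ply 1, X at 18 | -3=+1→15*; -4=+1→14
ply 2, O at 15 | -3=-1→12*; -4=-1→11
ply 3, X at 12 | -3=+1→9*; -4=+1→8
ply 4, O at 9 | -3=-1→6*; -4=-1→5
ply 5, X at 6 | -3=-1→3; -4=+1→2*
ply 6: 2 is terminal -1 (O); from 18 depth 12

PV length from [18]: 5 plies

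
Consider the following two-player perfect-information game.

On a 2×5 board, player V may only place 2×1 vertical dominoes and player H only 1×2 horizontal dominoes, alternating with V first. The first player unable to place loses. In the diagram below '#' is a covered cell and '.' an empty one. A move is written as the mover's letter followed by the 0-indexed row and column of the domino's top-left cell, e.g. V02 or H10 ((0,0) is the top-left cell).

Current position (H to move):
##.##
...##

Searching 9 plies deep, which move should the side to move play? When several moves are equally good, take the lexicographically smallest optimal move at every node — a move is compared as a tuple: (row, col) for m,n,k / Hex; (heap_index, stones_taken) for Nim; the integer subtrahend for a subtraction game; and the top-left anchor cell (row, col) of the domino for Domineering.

ply 1, H at ##.##/...## | H10=-1→##.##/##.##; H11=+1→##.##/.####*
ply 2: ##.##/.#### is terminal -1 (V); from ##.##/...## depth 9

H's best at [##.##/...##]: H11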